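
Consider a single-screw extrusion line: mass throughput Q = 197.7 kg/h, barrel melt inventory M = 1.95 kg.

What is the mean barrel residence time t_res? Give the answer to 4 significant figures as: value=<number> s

value=35.51 s

Convert throughput: Q = 197.7 kg/h = 197.7/3600 = 0.0549167 kg/s
t_res = M / Q_s = 1.95 / 0.0549167 = 35.5083 s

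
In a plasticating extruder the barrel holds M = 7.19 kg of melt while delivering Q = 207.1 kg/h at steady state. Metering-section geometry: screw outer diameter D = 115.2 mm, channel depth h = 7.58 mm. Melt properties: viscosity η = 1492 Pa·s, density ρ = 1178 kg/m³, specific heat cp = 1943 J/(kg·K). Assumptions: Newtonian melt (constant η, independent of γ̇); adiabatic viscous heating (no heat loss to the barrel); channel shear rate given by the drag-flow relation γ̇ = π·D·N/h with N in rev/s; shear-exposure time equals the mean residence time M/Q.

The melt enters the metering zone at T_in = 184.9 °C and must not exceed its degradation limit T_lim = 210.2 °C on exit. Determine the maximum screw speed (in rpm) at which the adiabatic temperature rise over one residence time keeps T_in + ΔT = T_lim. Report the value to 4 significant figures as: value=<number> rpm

Throughput in SI: Q_s = 207.1 kg/h ÷ 3600 s/h = 0.0575278 kg/s
Mean residence time: t_res = M/Q_s = 7.19 kg / 0.0575278 kg/s = 124.983 s
Convert to metres: D = 0.1152 m, h = 0.00758 m
Allowable rise: ΔT_a = T_lim − T_in = 210.2 − 184.9 = 25.3 K
γ̇_max² = ΔT_a·ρ·cp/(η·t_res) = 25.3·1178·1943/(1492·124.983) = 310.541 s⁻²
γ̇_max = √310.541 = 17.6222 s⁻¹
Solve γ̇ = πDN/h for N: N_max = γ̇_max·h/(π·D) = 17.6222 × 0.00758 / (π × 0.1152) = 0.369085 rev/s = 22.1451 rpm

value=22.15 rpm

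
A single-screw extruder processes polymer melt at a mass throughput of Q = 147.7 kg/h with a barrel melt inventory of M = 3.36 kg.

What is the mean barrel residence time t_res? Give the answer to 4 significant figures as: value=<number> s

value=81.90 s

Throughput in SI: Q_s = 147.7 kg/h ÷ 3600 s/h = 0.0410278 kg/s
Mean residence time: t_res = M/Q_s = 3.36 kg / 0.0410278 kg/s = 81.8957 s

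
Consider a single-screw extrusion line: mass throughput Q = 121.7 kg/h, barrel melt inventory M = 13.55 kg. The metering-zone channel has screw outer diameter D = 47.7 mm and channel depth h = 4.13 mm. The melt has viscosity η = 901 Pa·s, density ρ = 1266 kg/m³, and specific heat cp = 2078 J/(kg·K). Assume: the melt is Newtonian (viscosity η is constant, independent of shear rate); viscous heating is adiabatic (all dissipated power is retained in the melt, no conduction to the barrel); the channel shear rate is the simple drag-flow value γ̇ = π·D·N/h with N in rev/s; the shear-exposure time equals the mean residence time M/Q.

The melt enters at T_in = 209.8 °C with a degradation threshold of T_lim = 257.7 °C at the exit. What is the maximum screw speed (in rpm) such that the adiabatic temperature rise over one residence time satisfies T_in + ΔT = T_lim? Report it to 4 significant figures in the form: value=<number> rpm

value=30.89 rpm

Throughput in SI: Q_s = 121.7 kg/h ÷ 3600 s/h = 0.0338056 kg/s
t_res = M / Q_s = 13.55 / 0.0338056 = 400.822 s
Geometry in SI: D = 47.7 mm → 0.0477 m, h = 4.13 mm → 0.00413 m
ΔT_a = T_lim − T_in = 257.7 °C − 209.8 °C = 47.9 K
γ̇_max² = ΔT_a·ρ·cp/(η·t_res) = 47.9·1266·2078/(901·400.822) = 348.93 s⁻²
γ̇_max = sqrt(348.93) = 18.6797 s⁻¹
Solve γ̇ = πDN/h for N: N_max = γ̇_max·h/(π·D) = 18.6797 × 0.00413 / (π × 0.0477) = 0.514815 rev/s = 30.8889 rpm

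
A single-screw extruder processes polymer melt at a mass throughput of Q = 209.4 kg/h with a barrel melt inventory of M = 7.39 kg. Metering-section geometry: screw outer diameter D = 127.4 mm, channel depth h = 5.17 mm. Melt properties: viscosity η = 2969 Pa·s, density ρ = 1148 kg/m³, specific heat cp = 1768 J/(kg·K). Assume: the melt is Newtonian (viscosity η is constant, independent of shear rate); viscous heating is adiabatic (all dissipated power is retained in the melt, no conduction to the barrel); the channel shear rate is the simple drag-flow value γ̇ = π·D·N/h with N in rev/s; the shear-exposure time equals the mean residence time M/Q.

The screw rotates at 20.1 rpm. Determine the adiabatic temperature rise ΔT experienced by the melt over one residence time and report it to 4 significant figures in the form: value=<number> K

Q_s = Q / 3600 = 209.4 / 3600 = 0.0581667 kg/s
Mean residence time: t_res = M/Q_s = 7.39 kg / 0.0581667 kg/s = 127.049 s
D = 127.4 mm = 0.1274 m;  h = 5.17 mm = 0.00517 m;  N = 20.1 rpm / 60 = 0.335 rev/s
Shear rate: γ̇ = πDN/h = π·0.1274·0.335/0.00517 = 25.9342 s⁻¹
ΔT = η·γ̇²·t_res/(ρ·cp) = [2969 × 25.9342² × 127.049] / [1148 × 1768] = 124.998 K

value=125.0 K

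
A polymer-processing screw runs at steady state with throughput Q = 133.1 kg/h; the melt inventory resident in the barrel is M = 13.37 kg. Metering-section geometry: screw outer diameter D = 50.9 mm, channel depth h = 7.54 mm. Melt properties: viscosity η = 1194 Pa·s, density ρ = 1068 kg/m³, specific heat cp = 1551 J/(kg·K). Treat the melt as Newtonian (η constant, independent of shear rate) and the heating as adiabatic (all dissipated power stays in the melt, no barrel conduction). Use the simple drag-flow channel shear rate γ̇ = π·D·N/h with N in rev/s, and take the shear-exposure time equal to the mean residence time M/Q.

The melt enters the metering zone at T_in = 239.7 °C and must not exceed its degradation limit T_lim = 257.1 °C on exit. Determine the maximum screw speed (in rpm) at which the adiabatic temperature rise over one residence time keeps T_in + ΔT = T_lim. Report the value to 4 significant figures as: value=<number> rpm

value=23.11 rpm

Q_s = Q / 3600 = 133.1 / 3600 = 0.0369722 kg/s
t_res = M / Q_s = 13.37 ÷ 0.0369722 = 361.623 s
D = 50.9 mm = 0.0509 m;  h = 7.54 mm = 0.00754 m
Allowable rise: ΔT_a = T_lim − T_in = 257.1 − 239.7 = 17.4 K
γ̇_max² = ΔT_a·ρ·cp / (η·t_res) = [17.4 × 1068 × 1551] / [1194 × 361.623] = 66.7532 s⁻²
Take the square root: γ̇_max = √(66.7532) = 8.17026 s⁻¹
N_max = γ̇_max h / (πD) = 8.17026·0.00754/(π·0.0509) = 0.385247 rev/s → ×60 = 23.1148 rpm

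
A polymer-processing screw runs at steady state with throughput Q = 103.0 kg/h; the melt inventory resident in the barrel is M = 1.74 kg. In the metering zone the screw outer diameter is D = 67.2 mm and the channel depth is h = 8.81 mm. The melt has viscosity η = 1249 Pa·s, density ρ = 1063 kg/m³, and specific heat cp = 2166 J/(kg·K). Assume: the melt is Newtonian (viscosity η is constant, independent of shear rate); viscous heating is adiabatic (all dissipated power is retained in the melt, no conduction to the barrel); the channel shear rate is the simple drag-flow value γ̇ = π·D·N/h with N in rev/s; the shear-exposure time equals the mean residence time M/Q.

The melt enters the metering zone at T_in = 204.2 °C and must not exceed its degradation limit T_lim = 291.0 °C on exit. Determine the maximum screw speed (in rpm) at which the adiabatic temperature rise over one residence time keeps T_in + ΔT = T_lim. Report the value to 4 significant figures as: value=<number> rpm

value=128.4 rpm

Q_s = Q / 3600 = 103.0 / 3600 = 0.0286111 kg/s
t_res = M / Q_s = 1.74 ÷ 0.0286111 = 60.8155 s
D = 67.2 mm = 0.0672 m;  h = 8.81 mm = 0.00881 m
Allowable rise: ΔT_a = T_lim − T_in = 291.0 − 204.2 = 86.8 K
γ̇_max² = ΔT_a·ρ·cp/(η·t_res) = 86.8·1063·2166/(1249·60.8155) = 2631.08 s⁻²
Take the square root: γ̇_max = √(2631.08) = 51.2941 s⁻¹
N_max = γ̇_max h / (πD) = 51.2941·0.00881/(π·0.0672) = 2.14054 rev/s → ×60 = 128.433 rpm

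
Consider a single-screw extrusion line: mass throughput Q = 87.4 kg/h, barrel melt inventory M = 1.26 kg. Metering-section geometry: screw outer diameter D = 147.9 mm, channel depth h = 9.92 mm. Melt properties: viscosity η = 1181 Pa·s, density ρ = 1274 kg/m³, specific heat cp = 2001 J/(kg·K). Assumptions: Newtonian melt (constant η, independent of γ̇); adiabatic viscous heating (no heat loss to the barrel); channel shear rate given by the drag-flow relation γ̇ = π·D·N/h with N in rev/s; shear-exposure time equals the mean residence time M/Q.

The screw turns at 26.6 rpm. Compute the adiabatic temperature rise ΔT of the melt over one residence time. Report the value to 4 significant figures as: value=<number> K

Q_s = Q / 3600 = 87.4 / 3600 = 0.0242778 kg/s
t_res = M / Q_s = 1.26 ÷ 0.0242778 = 51.8993 s
Geometry in metres: D = 147.9 mm → 0.1479 m, h = 9.92 mm → 0.00992 m; screw speed N = 26.6 rpm = 0.443333 rev/s
γ̇ = π D N / h = (π)(0.1479)(0.443333) / 0.00992 = 20.7652 s⁻¹
ΔT = η·γ̇²·t_res / (ρ·cp) = 1181 · (20.7652)² · 51.8993 / (1274 · 2001) = 10.3674 K

value=10.37 K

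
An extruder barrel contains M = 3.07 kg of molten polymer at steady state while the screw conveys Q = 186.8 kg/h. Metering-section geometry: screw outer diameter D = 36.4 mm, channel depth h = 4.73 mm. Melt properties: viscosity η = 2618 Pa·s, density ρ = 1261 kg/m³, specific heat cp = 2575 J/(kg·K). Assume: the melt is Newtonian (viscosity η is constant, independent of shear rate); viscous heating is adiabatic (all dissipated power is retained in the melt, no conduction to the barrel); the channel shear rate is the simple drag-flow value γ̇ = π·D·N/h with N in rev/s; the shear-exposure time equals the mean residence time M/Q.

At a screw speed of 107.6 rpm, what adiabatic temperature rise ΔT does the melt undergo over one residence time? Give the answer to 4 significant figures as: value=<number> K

Throughput in SI: Q_s = 186.8 kg/h ÷ 3600 s/h = 0.0518889 kg/s
t_res = M / Q_s = 3.07 / 0.0518889 = 59.1649 s
Geometry in metres: D = 36.4 mm → 0.0364 m, h = 4.73 mm → 0.00473 m; screw speed N = 107.6 rpm = 1.79333 rev/s
Shear rate: γ̇ = πDN/h = π·0.0364·1.79333/0.00473 = 43.3562 s⁻¹
ΔT = η·γ̇²·t_res / (ρ·cp) = 2618 · (43.3562)² · 59.1649 / (1261 · 2575) = 89.6693 K

value=89.67 K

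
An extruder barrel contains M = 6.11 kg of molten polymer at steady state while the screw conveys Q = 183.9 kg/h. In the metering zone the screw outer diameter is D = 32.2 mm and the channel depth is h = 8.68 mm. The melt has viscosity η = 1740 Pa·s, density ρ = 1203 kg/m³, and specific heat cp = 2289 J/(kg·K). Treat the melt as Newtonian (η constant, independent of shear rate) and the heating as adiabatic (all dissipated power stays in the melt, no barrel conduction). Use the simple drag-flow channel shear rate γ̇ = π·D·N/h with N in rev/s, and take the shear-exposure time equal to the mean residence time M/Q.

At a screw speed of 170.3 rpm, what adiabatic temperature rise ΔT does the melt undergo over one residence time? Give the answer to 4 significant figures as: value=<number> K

value=82.70 K

Convert throughput: Q = 183.9 kg/h = 183.9/3600 = 0.0510833 kg/s
t_res = M / Q_s = 6.11 ÷ 0.0510833 = 119.608 s
Geometry in metres: D = 32.2 mm → 0.0322 m, h = 8.68 mm → 0.00868 m; screw speed N = 170.3 rpm = 2.83833 rev/s
γ̇ = π D N / h = (π)(0.0322)(2.83833) / 0.00868 = 33.0788 s⁻¹
Adiabatic rise: ΔT = η γ̇² t_res / (ρ cp) = 1740·(33.0788)²·119.608 / (1203·2289) = 82.6987 K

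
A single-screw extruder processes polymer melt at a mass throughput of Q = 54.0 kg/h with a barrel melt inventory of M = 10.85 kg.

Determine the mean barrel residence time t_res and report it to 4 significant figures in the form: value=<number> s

Q_s = Q / 3600 = 54.0 / 3600 = 0.015 kg/s
t_res = M / Q_s = 10.85 ÷ 0.015 = 723.333 s

value=723.3 s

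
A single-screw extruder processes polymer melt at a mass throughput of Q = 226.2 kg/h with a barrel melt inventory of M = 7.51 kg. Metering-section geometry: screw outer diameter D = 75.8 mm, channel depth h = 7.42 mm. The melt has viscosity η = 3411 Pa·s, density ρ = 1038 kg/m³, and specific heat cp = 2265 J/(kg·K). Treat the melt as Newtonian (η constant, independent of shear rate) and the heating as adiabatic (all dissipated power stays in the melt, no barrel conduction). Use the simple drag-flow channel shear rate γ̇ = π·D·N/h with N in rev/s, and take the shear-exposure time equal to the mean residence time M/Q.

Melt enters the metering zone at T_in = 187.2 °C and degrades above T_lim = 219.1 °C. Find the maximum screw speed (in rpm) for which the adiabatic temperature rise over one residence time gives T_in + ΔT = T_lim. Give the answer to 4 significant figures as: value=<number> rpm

Q_s = Q / 3600 = 226.2 / 3600 = 0.0628333 kg/s
Mean residence time: t_res = M/Q_s = 7.51 kg / 0.0628333 kg/s = 119.523 s
Geometry in SI: D = 75.8 mm → 0.0758 m, h = 7.42 mm → 0.00742 m
Allowable rise: ΔT_a = T_lim − T_in = 219.1 − 187.2 = 31.9 K
γ̇_max² = ΔT_a·ρ·cp/(η·t_res) = 31.9·1038·2265/(3411·119.523) = 183.961 s⁻²
γ̇_max = √183.961 = 13.5632 s⁻¹
Solve γ̇ = πDN/h for N: N_max = γ̇_max·h/(π·D) = 13.5632 × 0.00742 / (π × 0.0758) = 0.422617 rev/s = 25.357 rpm

value=25.36 rpm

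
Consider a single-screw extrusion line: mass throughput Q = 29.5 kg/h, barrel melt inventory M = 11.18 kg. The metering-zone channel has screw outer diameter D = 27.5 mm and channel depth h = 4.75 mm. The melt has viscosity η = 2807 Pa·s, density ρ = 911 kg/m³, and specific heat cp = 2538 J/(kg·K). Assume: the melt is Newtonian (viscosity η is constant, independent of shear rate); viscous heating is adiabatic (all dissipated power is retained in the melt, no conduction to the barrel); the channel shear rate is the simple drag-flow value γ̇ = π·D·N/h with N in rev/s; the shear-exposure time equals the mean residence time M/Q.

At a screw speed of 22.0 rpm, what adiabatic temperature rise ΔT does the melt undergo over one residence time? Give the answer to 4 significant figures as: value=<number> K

Throughput in SI: Q_s = 29.5 kg/h ÷ 3600 s/h = 0.00819444 kg/s
t_res = M / Q_s = 11.18 ÷ 0.00819444 = 1364.34 s
Convert to SI: D = 0.0275 m, h = 0.00475 m, N = 22.0/60 = 0.366667 rev/s
γ̇ = π D N / h = (π)(0.0275)(0.366667) / 0.00475 = 6.66899 s⁻¹
ΔT = η·γ̇²·t_res / (ρ·cp) = 2807 · (6.66899)² · 1364.34 / (911 · 2538) = 73.6674 K

value=73.67 K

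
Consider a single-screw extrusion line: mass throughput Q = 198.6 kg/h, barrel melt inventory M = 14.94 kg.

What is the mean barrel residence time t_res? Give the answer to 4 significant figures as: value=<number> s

value=270.8 s

Q_s = Q / 3600 = 198.6 / 3600 = 0.0551667 kg/s
t_res = M / Q_s = 14.94 / 0.0551667 = 270.816 s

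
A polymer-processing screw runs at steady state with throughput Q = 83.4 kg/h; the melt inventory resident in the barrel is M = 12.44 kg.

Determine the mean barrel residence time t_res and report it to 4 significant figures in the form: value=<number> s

Q_s = Q / 3600 = 83.4 / 3600 = 0.0231667 kg/s
t_res = M / Q_s = 12.44 / 0.0231667 = 536.978 s

value=537.0 s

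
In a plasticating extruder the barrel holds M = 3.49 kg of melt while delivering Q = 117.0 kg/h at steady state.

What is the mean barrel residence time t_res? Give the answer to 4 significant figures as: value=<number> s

value=107.4 s

Throughput in SI: Q_s = 117.0 kg/h ÷ 3600 s/h = 0.0325 kg/s
t_res = M / Q_s = 3.49 / 0.0325 = 107.385 s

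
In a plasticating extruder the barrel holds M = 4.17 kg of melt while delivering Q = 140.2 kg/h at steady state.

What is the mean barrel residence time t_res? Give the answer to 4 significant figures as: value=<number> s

Throughput in SI: Q_s = 140.2 kg/h ÷ 3600 s/h = 0.0389444 kg/s
Mean residence time: t_res = M/Q_s = 4.17 kg / 0.0389444 kg/s = 107.076 s

value=107.1 s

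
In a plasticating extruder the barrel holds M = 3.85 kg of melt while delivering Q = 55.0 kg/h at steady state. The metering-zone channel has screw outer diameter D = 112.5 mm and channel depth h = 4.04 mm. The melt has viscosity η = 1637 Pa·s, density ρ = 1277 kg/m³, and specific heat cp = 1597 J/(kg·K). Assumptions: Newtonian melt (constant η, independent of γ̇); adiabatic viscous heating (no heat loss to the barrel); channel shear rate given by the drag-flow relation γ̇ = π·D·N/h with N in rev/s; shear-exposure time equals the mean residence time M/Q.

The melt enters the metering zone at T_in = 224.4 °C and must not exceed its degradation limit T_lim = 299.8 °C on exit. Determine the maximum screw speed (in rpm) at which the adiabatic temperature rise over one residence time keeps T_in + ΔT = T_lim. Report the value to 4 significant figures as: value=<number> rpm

Convert throughput: Q = 55.0 kg/h = 55.0/3600 = 0.0152778 kg/s
t_res = M / Q_s = 3.85 / 0.0152778 = 252 s
Geometry in SI: D = 112.5 mm → 0.1125 m, h = 4.04 mm → 0.00404 m
ΔT_a = T_lim − T_in = 299.8 °C − 224.4 °C = 75.4 K
γ̇_max² = ΔT_a·ρ·cp/(η·t_res) = 75.4·1277·1597/(1637·252) = 372.75 s⁻²
γ̇_max = √372.75 = 19.3067 s⁻¹
N_max = γ̇_max h / (πD) = 19.3067·0.00404/(π·0.1125) = 0.220693 rev/s → ×60 = 13.2416 rpm

value=13.24 rpm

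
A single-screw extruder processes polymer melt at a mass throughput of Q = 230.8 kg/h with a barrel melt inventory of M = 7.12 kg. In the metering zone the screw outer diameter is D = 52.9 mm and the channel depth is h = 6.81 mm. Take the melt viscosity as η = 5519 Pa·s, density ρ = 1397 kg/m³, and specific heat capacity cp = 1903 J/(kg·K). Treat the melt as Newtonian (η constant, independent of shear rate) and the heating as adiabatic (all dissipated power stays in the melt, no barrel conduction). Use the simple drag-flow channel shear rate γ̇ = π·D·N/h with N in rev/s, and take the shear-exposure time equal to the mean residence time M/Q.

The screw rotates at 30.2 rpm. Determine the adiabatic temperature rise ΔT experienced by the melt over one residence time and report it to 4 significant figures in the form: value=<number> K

value=34.79 K

Throughput in SI: Q_s = 230.8 kg/h ÷ 3600 s/h = 0.0641111 kg/s
t_res = M / Q_s = 7.12 ÷ 0.0641111 = 111.057 s
D = 52.9 mm = 0.0529 m;  h = 6.81 mm = 0.00681 m;  N = 30.2 rpm / 60 = 0.503333 rev/s
γ̇ = π·D·N / h = π · 0.0529 · 0.503333 / 0.00681 = 12.2833 s⁻¹
ΔT = η·γ̇²·t_res / (ρ·cp) = 5519 · (12.2833)² · 111.057 / (1397 · 1903) = 34.7857 K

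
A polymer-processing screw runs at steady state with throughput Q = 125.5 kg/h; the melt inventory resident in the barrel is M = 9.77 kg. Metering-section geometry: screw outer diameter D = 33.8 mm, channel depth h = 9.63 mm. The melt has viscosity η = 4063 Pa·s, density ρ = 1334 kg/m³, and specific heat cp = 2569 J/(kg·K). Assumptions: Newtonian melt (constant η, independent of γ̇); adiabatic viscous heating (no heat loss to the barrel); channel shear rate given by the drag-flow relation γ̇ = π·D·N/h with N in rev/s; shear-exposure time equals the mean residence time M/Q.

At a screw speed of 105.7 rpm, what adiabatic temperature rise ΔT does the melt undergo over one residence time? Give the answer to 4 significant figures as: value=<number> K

value=125.4 K

Q_s = Q / 3600 = 125.5 / 3600 = 0.0348611 kg/s
t_res = M / Q_s = 9.77 ÷ 0.0348611 = 280.255 s
D = 33.8 mm = 0.0338 m;  h = 9.63 mm = 0.00963 m;  N = 105.7 rpm / 60 = 1.76167 rev/s
γ̇ = π·D·N / h = π · 0.0338 · 1.76167 / 0.00963 = 19.4251 s⁻¹
Adiabatic rise: ΔT = η γ̇² t_res / (ρ cp) = 4063·(19.4251)²·280.255 / (1334·2569) = 125.374 K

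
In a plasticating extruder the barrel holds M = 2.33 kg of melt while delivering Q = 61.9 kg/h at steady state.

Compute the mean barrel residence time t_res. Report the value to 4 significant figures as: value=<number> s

Convert throughput: Q = 61.9 kg/h = 61.9/3600 = 0.0171944 kg/s
t_res = M / Q_s = 2.33 ÷ 0.0171944 = 135.509 s

value=135.5 s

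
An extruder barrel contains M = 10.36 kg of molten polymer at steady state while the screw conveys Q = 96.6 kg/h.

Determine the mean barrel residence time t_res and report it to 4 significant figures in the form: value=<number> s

value=386.1 s

Convert throughput: Q = 96.6 kg/h = 96.6/3600 = 0.0268333 kg/s
Mean residence time: t_res = M/Q_s = 10.36 kg / 0.0268333 kg/s = 386.087 s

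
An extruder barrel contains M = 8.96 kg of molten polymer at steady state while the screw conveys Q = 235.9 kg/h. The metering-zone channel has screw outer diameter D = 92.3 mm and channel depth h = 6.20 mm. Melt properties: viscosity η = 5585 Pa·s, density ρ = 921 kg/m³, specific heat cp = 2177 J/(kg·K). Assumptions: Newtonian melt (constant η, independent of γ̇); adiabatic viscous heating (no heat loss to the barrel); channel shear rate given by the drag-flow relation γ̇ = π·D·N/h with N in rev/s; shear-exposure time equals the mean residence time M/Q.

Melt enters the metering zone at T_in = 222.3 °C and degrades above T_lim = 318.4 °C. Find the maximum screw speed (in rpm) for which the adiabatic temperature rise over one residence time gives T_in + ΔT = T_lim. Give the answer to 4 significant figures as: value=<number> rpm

value=20.38 rpm

Q_s = Q / 3600 = 235.9 / 3600 = 0.0655278 kg/s
t_res = M / Q_s = 8.96 / 0.0655278 = 136.736 s
D = 92.3 mm = 0.0923 m;  h = 6.20 mm = 0.0062 m
ΔT_a = T_lim − T_in = 318.4 − 222.3 = 96.1 K
γ̇_max² = ΔT_a·ρ·cp/(η·t_res) = 96.1·921·2177/(5585·136.736) = 252.311 s⁻²
γ̇_max = √252.311 = 15.8843 s⁻¹
N_max = γ̇_max·h / (π·D) = 15.8843 · 0.0062 / (π · 0.0923) = 0.339632 rev/s = 20.3779 rpm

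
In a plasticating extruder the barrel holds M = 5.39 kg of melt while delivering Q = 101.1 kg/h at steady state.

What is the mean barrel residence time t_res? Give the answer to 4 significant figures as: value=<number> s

Q_s = Q / 3600 = 101.1 / 3600 = 0.0280833 kg/s
t_res = M / Q_s = 5.39 / 0.0280833 = 191.929 s

value=191.9 s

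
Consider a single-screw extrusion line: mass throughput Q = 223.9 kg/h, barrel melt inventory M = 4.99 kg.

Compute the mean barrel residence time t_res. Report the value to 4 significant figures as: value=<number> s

Convert throughput: Q = 223.9 kg/h = 223.9/3600 = 0.0621944 kg/s
t_res = M / Q_s = 4.99 / 0.0621944 = 80.2322 s

value=80.23 s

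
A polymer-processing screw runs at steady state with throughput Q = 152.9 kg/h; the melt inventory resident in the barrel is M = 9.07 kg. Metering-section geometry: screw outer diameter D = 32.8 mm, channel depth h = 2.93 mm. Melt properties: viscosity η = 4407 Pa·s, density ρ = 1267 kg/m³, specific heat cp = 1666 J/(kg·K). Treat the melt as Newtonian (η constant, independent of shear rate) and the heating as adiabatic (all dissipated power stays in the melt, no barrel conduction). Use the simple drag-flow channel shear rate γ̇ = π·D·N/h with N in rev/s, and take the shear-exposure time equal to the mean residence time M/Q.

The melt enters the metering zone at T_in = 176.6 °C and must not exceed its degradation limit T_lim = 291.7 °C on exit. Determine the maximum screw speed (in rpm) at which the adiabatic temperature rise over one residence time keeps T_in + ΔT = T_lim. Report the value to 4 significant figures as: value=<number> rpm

Q_s = Q / 3600 = 152.9 / 3600 = 0.0424722 kg/s
t_res = M / Q_s = 9.07 ÷ 0.0424722 = 213.551 s
D = 32.8 mm = 0.0328 m;  h = 2.93 mm = 0.00293 m
Allowable rise: ΔT_a = T_lim − T_in = 291.7 − 176.6 = 115.1 K
γ̇_max² = ΔT_a·ρ·cp/(η·t_res) = 115.1·1267·1666/(4407·213.551) = 258.156 s⁻²
γ̇_max = sqrt(258.156) = 16.0672 s⁻¹
Solve γ̇ = πDN/h for N: N_max = γ̇_max·h/(π·D) = 16.0672 × 0.00293 / (π × 0.0328) = 0.456862 rev/s = 27.4117 rpm

value=27.41 rpm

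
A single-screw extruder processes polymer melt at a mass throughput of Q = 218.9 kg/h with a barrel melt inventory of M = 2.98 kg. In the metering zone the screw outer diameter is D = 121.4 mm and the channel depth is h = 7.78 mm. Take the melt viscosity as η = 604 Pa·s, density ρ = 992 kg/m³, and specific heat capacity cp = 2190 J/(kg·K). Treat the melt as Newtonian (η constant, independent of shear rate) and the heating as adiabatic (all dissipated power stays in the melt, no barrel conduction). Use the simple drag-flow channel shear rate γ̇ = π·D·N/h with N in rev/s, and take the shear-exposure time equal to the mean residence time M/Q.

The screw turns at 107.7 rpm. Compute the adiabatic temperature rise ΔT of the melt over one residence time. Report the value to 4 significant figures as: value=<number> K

Convert throughput: Q = 218.9 kg/h = 218.9/3600 = 0.0608056 kg/s
Mean residence time: t_res = M/Q_s = 2.98 kg / 0.0608056 kg/s = 49.0087 s
D = 121.4 mm = 0.1214 m;  h = 7.78 mm = 0.00778 m;  N = 107.7 rpm / 60 = 1.795 rev/s
γ̇ = π D N / h = (π)(0.1214)(1.795) / 0.00778 = 87.9941 s⁻¹
ΔT = η·γ̇²·t_res / (ρ·cp) = 604 · (87.9941)² · 49.0087 / (992 · 2190) = 105.502 K

value=105.5 K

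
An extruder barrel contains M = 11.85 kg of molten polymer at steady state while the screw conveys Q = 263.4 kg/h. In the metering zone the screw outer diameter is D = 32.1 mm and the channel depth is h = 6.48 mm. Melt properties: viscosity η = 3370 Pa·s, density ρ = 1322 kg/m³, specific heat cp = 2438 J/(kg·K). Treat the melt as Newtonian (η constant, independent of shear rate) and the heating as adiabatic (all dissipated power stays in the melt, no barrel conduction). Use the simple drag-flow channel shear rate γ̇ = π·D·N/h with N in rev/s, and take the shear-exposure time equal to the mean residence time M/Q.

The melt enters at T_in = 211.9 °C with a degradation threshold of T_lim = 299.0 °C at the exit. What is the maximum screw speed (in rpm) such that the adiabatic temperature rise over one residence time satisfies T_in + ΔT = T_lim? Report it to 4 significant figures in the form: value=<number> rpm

Convert throughput: Q = 263.4 kg/h = 263.4/3600 = 0.0731667 kg/s
t_res = M / Q_s = 11.85 ÷ 0.0731667 = 161.959 s
Convert to metres: D = 0.0321 m, h = 0.00648 m
ΔT_a = T_lim − T_in = 299.0 − 211.9 = 87.1 K
γ̇_max² = ΔT_a·ρ·cp/(η·t_res) = 87.1·1322·2438/(3370·161.959) = 514.338 s⁻²
Take the square root: γ̇_max = √(514.338) = 22.679 s⁻¹
Solve γ̇ = πDN/h for N: N_max = γ̇_max·h/(π·D) = 22.679 × 0.00648 / (π × 0.0321) = 1.45728 rev/s = 87.4371 rpm

value=87.44 rpm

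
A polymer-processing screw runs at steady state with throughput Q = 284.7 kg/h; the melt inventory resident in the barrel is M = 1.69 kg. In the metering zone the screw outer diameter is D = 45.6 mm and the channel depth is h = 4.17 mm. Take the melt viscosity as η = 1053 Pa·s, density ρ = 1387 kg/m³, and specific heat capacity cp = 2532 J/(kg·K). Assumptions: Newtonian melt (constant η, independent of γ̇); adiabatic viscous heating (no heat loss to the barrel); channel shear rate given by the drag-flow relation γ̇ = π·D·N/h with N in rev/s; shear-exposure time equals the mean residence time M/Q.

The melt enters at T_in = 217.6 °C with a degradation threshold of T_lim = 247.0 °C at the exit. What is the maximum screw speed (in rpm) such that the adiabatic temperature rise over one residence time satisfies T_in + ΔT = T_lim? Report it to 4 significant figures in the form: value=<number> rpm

Convert throughput: Q = 284.7 kg/h = 284.7/3600 = 0.0790833 kg/s
Mean residence time: t_res = M/Q_s = 1.69 kg / 0.0790833 kg/s = 21.3699 s
D = 45.6 mm = 0.0456 m;  h = 4.17 mm = 0.00417 m
Allowable rise: ΔT_a = T_lim − T_in = 247.0 − 217.6 = 29.4 K
Invert ΔT = ηγ̇²t_res/(ρcp) for γ̇: γ̇_max² = ΔT_a ρ cp / (η t_res) = 29.4·1387·2532 / (1053·21.3699) = 4588.36 s⁻²
γ̇_max = sqrt(4588.36) = 67.7374 s⁻¹
Solve γ̇ = πDN/h for N: N_max = γ̇_max·h/(π·D) = 67.7374 × 0.00417 / (π × 0.0456) = 1.97174 rev/s = 118.305 rpm

value=118.3 rpm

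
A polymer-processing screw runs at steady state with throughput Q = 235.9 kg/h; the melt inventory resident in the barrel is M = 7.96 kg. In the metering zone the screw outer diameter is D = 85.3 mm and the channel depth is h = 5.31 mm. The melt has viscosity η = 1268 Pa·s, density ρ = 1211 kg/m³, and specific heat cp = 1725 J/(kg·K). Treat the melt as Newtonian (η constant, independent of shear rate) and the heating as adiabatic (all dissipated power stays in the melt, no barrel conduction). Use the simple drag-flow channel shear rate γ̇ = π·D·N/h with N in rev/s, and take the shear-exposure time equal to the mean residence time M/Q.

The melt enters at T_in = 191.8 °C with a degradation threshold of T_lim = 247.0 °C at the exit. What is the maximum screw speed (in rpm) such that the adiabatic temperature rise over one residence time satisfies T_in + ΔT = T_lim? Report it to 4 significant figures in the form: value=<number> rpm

Q_s = Q / 3600 = 235.9 / 3600 = 0.0655278 kg/s
t_res = M / Q_s = 7.96 ÷ 0.0655278 = 121.475 s
D = 85.3 mm = 0.0853 m;  h = 5.31 mm = 0.00531 m
ΔT_a = T_lim − T_in = 247.0 °C − 191.8 °C = 55.2 K
γ̇_max² = ΔT_a·ρ·cp / (η·t_res) = [55.2 × 1211 × 1725] / [1268 × 121.475] = 748.627 s⁻²
γ̇_max = sqrt(748.627) = 27.361 s⁻¹
N_max = γ̇_max h / (πD) = 27.361·0.00531/(π·0.0853) = 0.542161 rev/s → ×60 = 32.5297 rpm

value=32.53 rpm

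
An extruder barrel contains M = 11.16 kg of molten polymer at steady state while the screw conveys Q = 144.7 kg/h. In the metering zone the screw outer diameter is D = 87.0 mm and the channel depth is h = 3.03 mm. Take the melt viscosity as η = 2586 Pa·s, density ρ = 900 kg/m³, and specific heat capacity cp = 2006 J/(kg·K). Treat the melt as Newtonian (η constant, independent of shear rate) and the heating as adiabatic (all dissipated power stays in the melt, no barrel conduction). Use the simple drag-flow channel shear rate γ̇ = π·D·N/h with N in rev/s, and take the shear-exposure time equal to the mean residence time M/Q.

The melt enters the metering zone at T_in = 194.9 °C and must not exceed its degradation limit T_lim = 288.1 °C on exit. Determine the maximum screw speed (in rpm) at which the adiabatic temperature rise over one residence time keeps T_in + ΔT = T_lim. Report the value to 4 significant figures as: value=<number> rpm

value=10.18 rpm

Q_s = Q / 3600 = 144.7 / 3600 = 0.0401944 kg/s
t_res = M / Q_s = 11.16 ÷ 0.0401944 = 277.65 s
Convert to metres: D = 0.087 m, h = 0.00303 m
ΔT_a = T_lim − T_in = 288.1 − 194.9 = 93.2 K
Invert ΔT = ηγ̇²t_res/(ρcp) for γ̇: γ̇_max² = ΔT_a ρ cp / (η t_res) = 93.2·900·2006 / (2586·277.65) = 234.349 s⁻²
γ̇_max = sqrt(234.349) = 15.3085 s⁻¹
N_max = γ̇_max h / (πD) = 15.3085·0.00303/(π·0.087) = 0.169709 rev/s → ×60 = 10.1825 rpm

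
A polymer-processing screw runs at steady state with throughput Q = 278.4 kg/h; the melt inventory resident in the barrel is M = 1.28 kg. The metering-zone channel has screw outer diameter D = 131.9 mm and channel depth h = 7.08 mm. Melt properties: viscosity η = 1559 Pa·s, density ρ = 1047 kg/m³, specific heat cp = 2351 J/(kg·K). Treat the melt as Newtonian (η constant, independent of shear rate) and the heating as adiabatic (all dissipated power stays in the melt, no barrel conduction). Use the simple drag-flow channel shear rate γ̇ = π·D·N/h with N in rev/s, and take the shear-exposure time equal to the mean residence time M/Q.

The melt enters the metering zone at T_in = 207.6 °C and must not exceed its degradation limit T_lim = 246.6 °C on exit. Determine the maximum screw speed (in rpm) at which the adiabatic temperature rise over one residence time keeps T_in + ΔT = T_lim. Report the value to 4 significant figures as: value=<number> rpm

value=62.53 rpm

Q_s = Q / 3600 = 278.4 / 3600 = 0.0773333 kg/s
t_res = M / Q_s = 1.28 ÷ 0.0773333 = 16.5517 s
Convert to metres: D = 0.1319 m, h = 0.00708 m
ΔT_a = T_lim − T_in = 246.6 °C − 207.6 °C = 39 K
γ̇_max² = ΔT_a·ρ·cp / (η·t_res) = [39 × 1047 × 2351] / [1559 × 16.5517] = 3720.27 s⁻²
γ̇_max = √3720.27 = 60.994 s⁻¹
Solve γ̇ = πDN/h for N: N_max = γ̇_max·h/(π·D) = 60.994 × 0.00708 / (π × 0.1319) = 1.04214 rev/s = 62.5284 rpm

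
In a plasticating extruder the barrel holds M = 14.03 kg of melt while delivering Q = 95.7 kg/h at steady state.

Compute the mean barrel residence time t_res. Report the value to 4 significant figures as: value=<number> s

Q_s = Q / 3600 = 95.7 / 3600 = 0.0265833 kg/s
t_res = M / Q_s = 14.03 / 0.0265833 = 527.774 s

value=527.8 s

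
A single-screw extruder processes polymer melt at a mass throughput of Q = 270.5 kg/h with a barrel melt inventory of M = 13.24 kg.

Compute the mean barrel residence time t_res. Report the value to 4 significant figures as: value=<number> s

Convert throughput: Q = 270.5 kg/h = 270.5/3600 = 0.0751389 kg/s
Mean residence time: t_res = M/Q_s = 13.24 kg / 0.0751389 kg/s = 176.207 s

value=176.2 s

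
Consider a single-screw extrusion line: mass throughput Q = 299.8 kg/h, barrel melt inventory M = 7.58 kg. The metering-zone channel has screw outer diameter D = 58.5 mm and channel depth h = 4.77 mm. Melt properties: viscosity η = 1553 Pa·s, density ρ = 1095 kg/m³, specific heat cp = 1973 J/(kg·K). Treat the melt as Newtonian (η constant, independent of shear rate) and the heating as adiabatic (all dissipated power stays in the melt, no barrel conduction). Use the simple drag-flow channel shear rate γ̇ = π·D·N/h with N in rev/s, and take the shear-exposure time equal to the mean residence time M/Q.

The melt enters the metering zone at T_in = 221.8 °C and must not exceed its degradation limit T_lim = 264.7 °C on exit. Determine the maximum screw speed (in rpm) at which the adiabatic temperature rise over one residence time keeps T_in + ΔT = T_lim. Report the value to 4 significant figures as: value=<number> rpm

Q_s = Q / 3600 = 299.8 / 3600 = 0.0832778 kg/s
Mean residence time: t_res = M/Q_s = 7.58 kg / 0.0832778 kg/s = 91.0207 s
D = 58.5 mm = 0.0585 m;  h = 4.77 mm = 0.00477 m
ΔT_a = T_lim − T_in = 264.7 °C − 221.8 °C = 42.9 K
Invert ΔT = ηγ̇²t_res/(ρcp) for γ̇: γ̇_max² = ΔT_a ρ cp / (η t_res) = 42.9·1095·1973 / (1553·91.0207) = 655.672 s⁻²
γ̇_max = √655.672 = 25.6061 s⁻¹
N_max = γ̇_max h / (πD) = 25.6061·0.00477/(π·0.0585) = 0.664594 rev/s → ×60 = 39.8756 rpm

value=39.88 rpm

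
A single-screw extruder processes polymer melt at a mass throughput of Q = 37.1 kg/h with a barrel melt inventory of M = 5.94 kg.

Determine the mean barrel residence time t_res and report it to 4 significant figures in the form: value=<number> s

Q_s = Q / 3600 = 37.1 / 3600 = 0.0103056 kg/s
t_res = M / Q_s = 5.94 ÷ 0.0103056 = 576.388 s

value=576.4 s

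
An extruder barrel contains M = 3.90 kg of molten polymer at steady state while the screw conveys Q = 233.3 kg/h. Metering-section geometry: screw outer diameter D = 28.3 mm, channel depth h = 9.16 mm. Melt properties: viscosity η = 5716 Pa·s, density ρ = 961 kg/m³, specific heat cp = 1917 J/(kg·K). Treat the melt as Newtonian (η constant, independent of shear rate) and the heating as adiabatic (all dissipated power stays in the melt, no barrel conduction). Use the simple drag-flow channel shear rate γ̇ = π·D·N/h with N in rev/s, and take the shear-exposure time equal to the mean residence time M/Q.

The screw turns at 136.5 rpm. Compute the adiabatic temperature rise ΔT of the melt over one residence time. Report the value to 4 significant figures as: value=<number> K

value=91.04 K

Q_s = Q / 3600 = 233.3 / 3600 = 0.0648056 kg/s
Mean residence time: t_res = M/Q_s = 3.90 kg / 0.0648056 kg/s = 60.18 s
Geometry in metres: D = 28.3 mm → 0.0283 m, h = 9.16 mm → 0.00916 m; screw speed N = 136.5 rpm = 2.275 rev/s
Shear rate: γ̇ = πDN/h = π·0.0283·2.275/0.00916 = 22.0812 s⁻¹
ΔT = η·γ̇²·t_res/(ρ·cp) = [5716 × 22.0812² × 60.18] / [961 × 1917] = 91.0424 K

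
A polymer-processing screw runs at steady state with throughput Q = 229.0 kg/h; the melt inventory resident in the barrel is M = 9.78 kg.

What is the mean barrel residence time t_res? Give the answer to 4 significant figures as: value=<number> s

value=153.7 s

Q_s = Q / 3600 = 229.0 / 3600 = 0.0636111 kg/s
t_res = M / Q_s = 9.78 ÷ 0.0636111 = 153.747 s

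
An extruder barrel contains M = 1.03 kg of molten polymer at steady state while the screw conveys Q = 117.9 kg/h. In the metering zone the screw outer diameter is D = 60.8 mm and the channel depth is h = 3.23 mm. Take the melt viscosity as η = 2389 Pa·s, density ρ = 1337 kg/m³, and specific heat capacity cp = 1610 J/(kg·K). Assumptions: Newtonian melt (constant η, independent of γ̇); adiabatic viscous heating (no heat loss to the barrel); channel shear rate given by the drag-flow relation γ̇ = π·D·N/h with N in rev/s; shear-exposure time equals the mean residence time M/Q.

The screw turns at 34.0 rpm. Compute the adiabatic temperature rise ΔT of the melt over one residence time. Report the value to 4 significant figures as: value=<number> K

Q_s = Q / 3600 = 117.9 / 3600 = 0.03275 kg/s
t_res = M / Q_s = 1.03 / 0.03275 = 31.4504 s
D = 60.8 mm = 0.0608 m;  h = 3.23 mm = 0.00323 m;  N = 34.0 rpm / 60 = 0.566667 rev/s
γ̇ = π D N / h = (π)(0.0608)(0.566667) / 0.00323 = 33.5103 s⁻¹
ΔT = η·γ̇²·t_res / (ρ·cp) = 2389 · (33.5103)² · 31.4504 / (1337 · 1610) = 39.196 K

value=39.20 K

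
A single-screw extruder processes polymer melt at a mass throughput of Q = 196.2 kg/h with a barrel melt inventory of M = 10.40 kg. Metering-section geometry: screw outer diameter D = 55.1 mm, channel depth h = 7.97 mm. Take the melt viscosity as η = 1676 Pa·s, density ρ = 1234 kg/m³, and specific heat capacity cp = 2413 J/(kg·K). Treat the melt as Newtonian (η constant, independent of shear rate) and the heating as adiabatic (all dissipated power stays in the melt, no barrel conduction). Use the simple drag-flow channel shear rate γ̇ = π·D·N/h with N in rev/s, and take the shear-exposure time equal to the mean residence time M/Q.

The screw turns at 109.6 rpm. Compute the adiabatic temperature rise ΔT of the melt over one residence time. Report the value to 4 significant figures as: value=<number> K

value=169.1 K

Throughput in SI: Q_s = 196.2 kg/h ÷ 3600 s/h = 0.0545 kg/s
Mean residence time: t_res = M/Q_s = 10.40 kg / 0.0545 kg/s = 190.826 s
Convert to SI: D = 0.0551 m, h = 0.00797 m, N = 109.6/60 = 1.82667 rev/s
γ̇ = π·D·N / h = π · 0.0551 · 1.82667 / 0.00797 = 39.6737 s⁻¹
Adiabatic rise: ΔT = η γ̇² t_res / (ρ cp) = 1676·(39.6737)²·190.826 / (1234·2413) = 169.061 K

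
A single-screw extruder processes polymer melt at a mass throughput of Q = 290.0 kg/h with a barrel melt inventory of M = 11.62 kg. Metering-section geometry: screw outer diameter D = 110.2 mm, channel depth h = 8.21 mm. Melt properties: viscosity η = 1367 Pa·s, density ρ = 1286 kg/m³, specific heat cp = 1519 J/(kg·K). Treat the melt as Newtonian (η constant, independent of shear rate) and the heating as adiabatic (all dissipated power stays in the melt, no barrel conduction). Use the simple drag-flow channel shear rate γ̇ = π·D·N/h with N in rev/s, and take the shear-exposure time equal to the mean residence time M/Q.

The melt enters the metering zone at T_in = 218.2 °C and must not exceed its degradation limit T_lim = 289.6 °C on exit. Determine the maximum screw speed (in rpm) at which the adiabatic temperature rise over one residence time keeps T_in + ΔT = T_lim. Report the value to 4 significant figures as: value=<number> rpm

value=37.84 rpm

Convert throughput: Q = 290.0 kg/h = 290.0/3600 = 0.0805556 kg/s
Mean residence time: t_res = M/Q_s = 11.62 kg / 0.0805556 kg/s = 144.248 s
Convert to metres: D = 0.1102 m, h = 0.00821 m
Allowable rise: ΔT_a = T_lim − T_in = 289.6 − 218.2 = 71.4 K
Invert ΔT = ηγ̇²t_res/(ρcp) for γ̇: γ̇_max² = ΔT_a ρ cp / (η t_res) = 71.4·1286·1519 / (1367·144.248) = 707.323 s⁻²
γ̇_max = √707.323 = 26.5955 s⁻¹
Solve γ̇ = πDN/h for N: N_max = γ̇_max·h/(π·D) = 26.5955 × 0.00821 / (π × 0.1102) = 0.630697 rev/s = 37.8418 rpm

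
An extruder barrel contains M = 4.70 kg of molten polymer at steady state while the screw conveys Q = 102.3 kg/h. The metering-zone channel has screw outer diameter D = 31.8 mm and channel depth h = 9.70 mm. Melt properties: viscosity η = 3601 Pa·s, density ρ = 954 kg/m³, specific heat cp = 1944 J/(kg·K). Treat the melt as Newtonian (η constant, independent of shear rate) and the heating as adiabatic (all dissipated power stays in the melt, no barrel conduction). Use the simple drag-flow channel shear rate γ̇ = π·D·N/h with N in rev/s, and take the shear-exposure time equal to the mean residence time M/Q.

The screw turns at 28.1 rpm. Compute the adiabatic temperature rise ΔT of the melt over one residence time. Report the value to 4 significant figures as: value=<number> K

value=7.472 K

Throughput in SI: Q_s = 102.3 kg/h ÷ 3600 s/h = 0.0284167 kg/s
t_res = M / Q_s = 4.70 ÷ 0.0284167 = 165.396 s
D = 31.8 mm = 0.0318 m;  h = 9.70 mm = 0.0097 m;  N = 28.1 rpm / 60 = 0.468333 rev/s
Shear rate: γ̇ = πDN/h = π·0.0318·0.468333/0.0097 = 4.82348 s⁻¹
ΔT = η·γ̇²·t_res/(ρ·cp) = [3601 × 4.82348² × 165.396] / [954 × 1944] = 7.47178 K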